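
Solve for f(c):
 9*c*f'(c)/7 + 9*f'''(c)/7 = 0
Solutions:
 f(c) = C1 + Integral(C2*airyai(-c) + C3*airybi(-c), c)


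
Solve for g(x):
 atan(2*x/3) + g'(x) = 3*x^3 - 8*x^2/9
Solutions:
 g(x) = C1 + 3*x^4/4 - 8*x^3/27 - x*atan(2*x/3) + 3*log(4*x^2 + 9)/4


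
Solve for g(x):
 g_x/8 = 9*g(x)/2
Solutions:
 g(x) = C1*exp(36*x)


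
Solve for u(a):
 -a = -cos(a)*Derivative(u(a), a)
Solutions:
 u(a) = C1 + Integral(a/cos(a), a)


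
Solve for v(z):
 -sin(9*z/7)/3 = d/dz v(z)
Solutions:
 v(z) = C1 + 7*cos(9*z/7)/27


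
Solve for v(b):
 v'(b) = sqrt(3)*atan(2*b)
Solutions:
 v(b) = C1 + sqrt(3)*(b*atan(2*b) - log(4*b^2 + 1)/4)


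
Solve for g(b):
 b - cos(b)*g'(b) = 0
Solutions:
 g(b) = C1 + Integral(b/cos(b), b)


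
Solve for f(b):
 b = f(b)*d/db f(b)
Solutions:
 f(b) = -sqrt(C1 + b^2)
 f(b) = sqrt(C1 + b^2)


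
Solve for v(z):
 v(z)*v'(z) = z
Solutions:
 v(z) = -sqrt(C1 + z^2)
 v(z) = sqrt(C1 + z^2)


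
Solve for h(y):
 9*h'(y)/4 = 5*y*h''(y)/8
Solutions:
 h(y) = C1 + C2*y^(23/5)


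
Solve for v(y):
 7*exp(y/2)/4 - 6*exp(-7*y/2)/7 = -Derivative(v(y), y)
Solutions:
 v(y) = C1 - 7*exp(y/2)/2 - 12*exp(-7*y/2)/49


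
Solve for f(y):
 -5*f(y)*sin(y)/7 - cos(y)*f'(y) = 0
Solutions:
 f(y) = C1*cos(y)^(5/7)


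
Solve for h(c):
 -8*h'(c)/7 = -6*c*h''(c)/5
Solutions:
 h(c) = C1 + C2*c^(41/21)


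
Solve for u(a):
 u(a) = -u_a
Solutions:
 u(a) = C1*exp(-a)


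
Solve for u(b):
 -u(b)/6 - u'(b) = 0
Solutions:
 u(b) = C1*exp(-b/6)


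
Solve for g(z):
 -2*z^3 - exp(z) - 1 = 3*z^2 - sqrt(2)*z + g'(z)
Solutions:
 g(z) = C1 - z^4/2 - z^3 + sqrt(2)*z^2/2 - z - exp(z)


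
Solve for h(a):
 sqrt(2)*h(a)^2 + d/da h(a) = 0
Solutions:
 h(a) = 1/(C1 + sqrt(2)*a)


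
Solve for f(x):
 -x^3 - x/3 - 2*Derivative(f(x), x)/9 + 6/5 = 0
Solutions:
 f(x) = C1 - 9*x^4/8 - 3*x^2/4 + 27*x/5


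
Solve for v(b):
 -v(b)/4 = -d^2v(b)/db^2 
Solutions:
 v(b) = C1*exp(-b/2) + C2*exp(b/2)


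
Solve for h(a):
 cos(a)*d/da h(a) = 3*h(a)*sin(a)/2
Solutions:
 h(a) = C1/cos(a)^(3/2)


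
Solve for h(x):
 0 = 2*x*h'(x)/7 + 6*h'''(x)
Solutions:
 h(x) = C1 + Integral(C2*airyai(-21^(2/3)*x/21) + C3*airybi(-21^(2/3)*x/21), x)


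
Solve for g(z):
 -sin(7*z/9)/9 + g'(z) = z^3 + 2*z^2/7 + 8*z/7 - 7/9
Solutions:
 g(z) = C1 + z^4/4 + 2*z^3/21 + 4*z^2/7 - 7*z/9 - cos(7*z/9)/7


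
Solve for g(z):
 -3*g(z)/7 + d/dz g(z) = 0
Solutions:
 g(z) = C1*exp(3*z/7)


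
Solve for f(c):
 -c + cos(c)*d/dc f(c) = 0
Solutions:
 f(c) = C1 + Integral(c/cos(c), c)


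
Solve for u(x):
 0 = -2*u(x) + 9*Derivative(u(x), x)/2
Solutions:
 u(x) = C1*exp(4*x/9)


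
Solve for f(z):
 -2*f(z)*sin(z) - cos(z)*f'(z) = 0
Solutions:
 f(z) = C1*cos(z)^2


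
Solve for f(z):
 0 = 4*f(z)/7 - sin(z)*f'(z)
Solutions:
 f(z) = C1*(cos(z) - 1)^(2/7)/(cos(z) + 1)^(2/7)


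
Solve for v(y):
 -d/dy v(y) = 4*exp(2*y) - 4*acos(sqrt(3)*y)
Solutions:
 v(y) = C1 + 4*y*acos(sqrt(3)*y) - 4*sqrt(3)*sqrt(1 - 3*y^2)/3 - 2*exp(2*y)


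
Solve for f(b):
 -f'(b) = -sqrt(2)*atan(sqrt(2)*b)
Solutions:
 f(b) = C1 + sqrt(2)*(b*atan(sqrt(2)*b) - sqrt(2)*log(2*b^2 + 1)/4)


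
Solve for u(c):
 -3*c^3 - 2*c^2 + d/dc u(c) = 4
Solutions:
 u(c) = C1 + 3*c^4/4 + 2*c^3/3 + 4*c


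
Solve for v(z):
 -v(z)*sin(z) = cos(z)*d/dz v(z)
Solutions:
 v(z) = C1*cos(z)


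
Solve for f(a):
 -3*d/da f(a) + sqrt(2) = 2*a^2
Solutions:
 f(a) = C1 - 2*a^3/9 + sqrt(2)*a/3


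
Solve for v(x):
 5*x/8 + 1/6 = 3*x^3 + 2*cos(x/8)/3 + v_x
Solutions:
 v(x) = C1 - 3*x^4/4 + 5*x^2/16 + x/6 - 16*sin(x/8)/3


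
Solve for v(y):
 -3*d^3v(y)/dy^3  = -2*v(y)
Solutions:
 v(y) = C3*exp(2^(1/3)*3^(2/3)*y/3) + (C1*sin(2^(1/3)*3^(1/6)*y/2) + C2*cos(2^(1/3)*3^(1/6)*y/2))*exp(-2^(1/3)*3^(2/3)*y/6)


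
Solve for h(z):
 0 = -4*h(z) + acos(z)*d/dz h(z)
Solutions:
 h(z) = C1*exp(4*Integral(1/acos(z), z))


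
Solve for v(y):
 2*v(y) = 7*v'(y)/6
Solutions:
 v(y) = C1*exp(12*y/7)


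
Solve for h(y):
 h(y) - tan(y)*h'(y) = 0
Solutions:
 h(y) = C1*sin(y)


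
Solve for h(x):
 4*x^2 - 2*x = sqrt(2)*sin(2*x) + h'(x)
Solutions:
 h(x) = C1 + 4*x^3/3 - x^2 + sqrt(2)*cos(2*x)/2


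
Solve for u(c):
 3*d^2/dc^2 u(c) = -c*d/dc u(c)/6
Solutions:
 u(c) = C1 + C2*erf(c/6)


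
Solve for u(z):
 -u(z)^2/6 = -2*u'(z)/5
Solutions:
 u(z) = -12/(C1 + 5*z)


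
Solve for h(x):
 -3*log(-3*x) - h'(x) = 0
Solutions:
 h(x) = C1 - 3*x*log(-x) + 3*x*(1 - log(3))


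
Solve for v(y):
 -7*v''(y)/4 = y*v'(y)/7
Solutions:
 v(y) = C1 + C2*erf(sqrt(2)*y/7)


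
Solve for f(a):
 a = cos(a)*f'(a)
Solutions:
 f(a) = C1 + Integral(a/cos(a), a)


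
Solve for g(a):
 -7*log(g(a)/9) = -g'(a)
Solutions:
 Integral(1/(-log(_y) + 2*log(3)), (_y, g(a)))/7 = C1 - a


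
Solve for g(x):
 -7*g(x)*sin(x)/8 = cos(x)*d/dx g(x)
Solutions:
 g(x) = C1*cos(x)^(7/8)


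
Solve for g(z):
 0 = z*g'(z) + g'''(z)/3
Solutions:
 g(z) = C1 + Integral(C2*airyai(-3^(1/3)*z) + C3*airybi(-3^(1/3)*z), z)


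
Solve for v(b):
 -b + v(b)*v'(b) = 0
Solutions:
 v(b) = -sqrt(C1 + b^2)
 v(b) = sqrt(C1 + b^2)


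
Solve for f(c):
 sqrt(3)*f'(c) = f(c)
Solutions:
 f(c) = C1*exp(sqrt(3)*c/3)


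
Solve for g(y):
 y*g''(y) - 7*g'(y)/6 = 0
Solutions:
 g(y) = C1 + C2*y^(13/6)


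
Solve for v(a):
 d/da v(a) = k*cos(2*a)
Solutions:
 v(a) = C1 + k*sin(2*a)/2


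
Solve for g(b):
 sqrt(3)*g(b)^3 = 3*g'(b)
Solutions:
 g(b) = -sqrt(6)*sqrt(-1/(C1 + sqrt(3)*b))/2
 g(b) = sqrt(6)*sqrt(-1/(C1 + sqrt(3)*b))/2


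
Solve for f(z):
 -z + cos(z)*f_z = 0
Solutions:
 f(z) = C1 + Integral(z/cos(z), z)


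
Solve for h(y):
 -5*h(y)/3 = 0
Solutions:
 h(y) = 0


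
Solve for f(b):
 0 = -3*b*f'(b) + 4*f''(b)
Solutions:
 f(b) = C1 + C2*erfi(sqrt(6)*b/4)


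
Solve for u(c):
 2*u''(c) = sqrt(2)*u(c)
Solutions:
 u(c) = C1*exp(-2^(3/4)*c/2) + C2*exp(2^(3/4)*c/2)


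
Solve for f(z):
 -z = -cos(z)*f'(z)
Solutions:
 f(z) = C1 + Integral(z/cos(z), z)


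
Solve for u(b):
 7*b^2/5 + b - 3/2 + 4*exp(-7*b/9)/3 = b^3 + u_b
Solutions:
 u(b) = C1 - b^4/4 + 7*b^3/15 + b^2/2 - 3*b/2 - 12*exp(-7*b/9)/7


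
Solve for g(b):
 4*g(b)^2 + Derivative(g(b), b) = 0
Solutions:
 g(b) = 1/(C1 + 4*b)


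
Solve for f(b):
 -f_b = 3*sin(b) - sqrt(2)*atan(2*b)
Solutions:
 f(b) = C1 + sqrt(2)*(b*atan(2*b) - log(4*b^2 + 1)/4) + 3*cos(b)


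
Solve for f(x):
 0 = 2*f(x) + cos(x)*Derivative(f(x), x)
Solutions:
 f(x) = C1*(sin(x) - 1)/(sin(x) + 1)


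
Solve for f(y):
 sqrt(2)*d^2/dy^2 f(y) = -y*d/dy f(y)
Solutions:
 f(y) = C1 + C2*erf(2^(1/4)*y/2)


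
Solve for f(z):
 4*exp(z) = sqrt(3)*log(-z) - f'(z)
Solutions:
 f(z) = C1 + sqrt(3)*z*log(-z) - sqrt(3)*z - 4*exp(z)


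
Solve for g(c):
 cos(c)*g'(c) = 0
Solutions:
 g(c) = C1


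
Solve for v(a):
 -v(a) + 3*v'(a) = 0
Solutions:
 v(a) = C1*exp(a/3)


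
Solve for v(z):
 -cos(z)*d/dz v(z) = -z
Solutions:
 v(z) = C1 + Integral(z/cos(z), z)


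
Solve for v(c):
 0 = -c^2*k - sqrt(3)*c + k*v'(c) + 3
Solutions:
 v(c) = C1 + c^3/3 + sqrt(3)*c^2/(2*k) - 3*c/k


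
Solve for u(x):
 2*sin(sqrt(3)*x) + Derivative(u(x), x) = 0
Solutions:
 u(x) = C1 + 2*sqrt(3)*cos(sqrt(3)*x)/3


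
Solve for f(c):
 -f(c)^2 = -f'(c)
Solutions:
 f(c) = -1/(C1 + c)


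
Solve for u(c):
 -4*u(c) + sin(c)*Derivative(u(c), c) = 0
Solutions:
 u(c) = C1*(cos(c)^2 - 2*cos(c) + 1)/(cos(c)^2 + 2*cos(c) + 1)


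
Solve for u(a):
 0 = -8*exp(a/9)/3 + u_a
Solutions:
 u(a) = C1 + 24*exp(a/9)


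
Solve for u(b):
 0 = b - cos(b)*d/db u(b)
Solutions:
 u(b) = C1 + Integral(b/cos(b), b)


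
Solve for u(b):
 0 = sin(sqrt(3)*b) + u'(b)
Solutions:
 u(b) = C1 + sqrt(3)*cos(sqrt(3)*b)/3


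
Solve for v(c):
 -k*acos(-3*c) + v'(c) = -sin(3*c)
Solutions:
 v(c) = C1 + k*(c*acos(-3*c) + sqrt(1 - 9*c^2)/3) + cos(3*c)/3


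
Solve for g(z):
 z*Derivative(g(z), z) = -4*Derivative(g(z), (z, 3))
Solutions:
 g(z) = C1 + Integral(C2*airyai(-2^(1/3)*z/2) + C3*airybi(-2^(1/3)*z/2), z)


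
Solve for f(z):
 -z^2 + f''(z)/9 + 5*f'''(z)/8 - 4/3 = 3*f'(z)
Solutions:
 f(z) = C1 + C2*exp(2*z*(-2 + sqrt(2434))/45) + C3*exp(-2*z*(2 + sqrt(2434))/45) - z^3/9 - z^2/81 - 5111*z/8748


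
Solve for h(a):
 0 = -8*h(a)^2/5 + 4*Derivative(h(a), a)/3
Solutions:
 h(a) = -5/(C1 + 6*a)


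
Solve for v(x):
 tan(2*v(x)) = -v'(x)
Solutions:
 v(x) = -asin(C1*exp(-2*x))/2 + pi/2
 v(x) = asin(C1*exp(-2*x))/2


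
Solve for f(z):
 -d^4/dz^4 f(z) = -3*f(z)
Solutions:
 f(z) = C1*exp(-3^(1/4)*z) + C2*exp(3^(1/4)*z) + C3*sin(3^(1/4)*z) + C4*cos(3^(1/4)*z)


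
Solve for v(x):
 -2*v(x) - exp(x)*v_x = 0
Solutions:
 v(x) = C1*exp(2*exp(-x))


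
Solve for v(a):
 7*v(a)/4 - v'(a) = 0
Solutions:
 v(a) = C1*exp(7*a/4)


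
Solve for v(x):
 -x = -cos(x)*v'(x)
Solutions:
 v(x) = C1 + Integral(x/cos(x), x)


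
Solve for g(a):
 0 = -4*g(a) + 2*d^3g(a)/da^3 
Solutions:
 g(a) = C3*exp(2^(1/3)*a) + (C1*sin(2^(1/3)*sqrt(3)*a/2) + C2*cos(2^(1/3)*sqrt(3)*a/2))*exp(-2^(1/3)*a/2)


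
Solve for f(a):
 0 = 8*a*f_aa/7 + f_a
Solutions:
 f(a) = C1 + C2*a^(1/8)


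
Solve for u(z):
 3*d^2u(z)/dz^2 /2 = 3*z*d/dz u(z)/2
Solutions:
 u(z) = C1 + C2*erfi(sqrt(2)*z/2)


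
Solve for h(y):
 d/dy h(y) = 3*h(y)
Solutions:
 h(y) = C1*exp(3*y)


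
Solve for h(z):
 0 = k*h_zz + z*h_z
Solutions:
 h(z) = C1 + C2*sqrt(k)*erf(sqrt(2)*z*sqrt(1/k)/2)


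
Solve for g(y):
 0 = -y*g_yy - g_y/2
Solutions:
 g(y) = C1 + C2*sqrt(y)


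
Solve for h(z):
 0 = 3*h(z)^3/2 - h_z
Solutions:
 h(z) = -sqrt(-1/(C1 + 3*z))
 h(z) = sqrt(-1/(C1 + 3*z))


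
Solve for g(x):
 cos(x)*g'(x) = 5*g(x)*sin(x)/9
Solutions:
 g(x) = C1/cos(x)^(5/9)


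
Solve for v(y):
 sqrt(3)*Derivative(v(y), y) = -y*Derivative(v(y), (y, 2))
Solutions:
 v(y) = C1 + C2*y^(1 - sqrt(3))


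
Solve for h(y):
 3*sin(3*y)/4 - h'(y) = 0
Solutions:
 h(y) = C1 - cos(3*y)/4


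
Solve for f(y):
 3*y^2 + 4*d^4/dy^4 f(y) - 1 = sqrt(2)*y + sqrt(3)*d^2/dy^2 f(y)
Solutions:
 f(y) = C1 + C2*y + C3*exp(-3^(1/4)*y/2) + C4*exp(3^(1/4)*y/2) + sqrt(3)*y^4/12 - sqrt(6)*y^3/18 + y^2*(4 - sqrt(3)/6)


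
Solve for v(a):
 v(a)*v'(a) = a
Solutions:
 v(a) = -sqrt(C1 + a^2)
 v(a) = sqrt(C1 + a^2)


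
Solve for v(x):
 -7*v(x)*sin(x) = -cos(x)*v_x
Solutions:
 v(x) = C1/cos(x)^7


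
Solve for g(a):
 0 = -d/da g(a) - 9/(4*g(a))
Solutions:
 g(a) = -sqrt(C1 - 18*a)/2
 g(a) = sqrt(C1 - 18*a)/2


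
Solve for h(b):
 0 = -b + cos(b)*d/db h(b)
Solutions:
 h(b) = C1 + Integral(b/cos(b), b)


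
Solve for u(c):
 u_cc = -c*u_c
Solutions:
 u(c) = C1 + C2*erf(sqrt(2)*c/2)


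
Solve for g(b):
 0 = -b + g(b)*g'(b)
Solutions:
 g(b) = -sqrt(C1 + b^2)
 g(b) = sqrt(C1 + b^2)


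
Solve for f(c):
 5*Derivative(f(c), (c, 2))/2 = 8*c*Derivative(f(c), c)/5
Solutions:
 f(c) = C1 + C2*erfi(2*sqrt(2)*c/5)


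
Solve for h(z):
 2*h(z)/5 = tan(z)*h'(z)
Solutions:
 h(z) = C1*sin(z)^(2/5)


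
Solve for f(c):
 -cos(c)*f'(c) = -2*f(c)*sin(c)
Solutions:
 f(c) = C1/cos(c)^2


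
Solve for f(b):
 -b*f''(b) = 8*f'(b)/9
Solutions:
 f(b) = C1 + C2*b^(1/9)


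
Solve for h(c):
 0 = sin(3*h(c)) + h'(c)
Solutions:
 h(c) = -acos((-C1 - exp(6*c))/(C1 - exp(6*c)))/3 + 2*pi/3
 h(c) = acos((-C1 - exp(6*c))/(C1 - exp(6*c)))/3


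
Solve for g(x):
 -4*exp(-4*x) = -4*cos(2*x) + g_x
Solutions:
 g(x) = C1 + 2*sin(2*x) + exp(-4*x)


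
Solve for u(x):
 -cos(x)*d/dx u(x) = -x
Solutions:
 u(x) = C1 + Integral(x/cos(x), x)


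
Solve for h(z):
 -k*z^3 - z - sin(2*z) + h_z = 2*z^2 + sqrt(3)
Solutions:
 h(z) = C1 + k*z^4/4 + 2*z^3/3 + z^2/2 + sqrt(3)*z - cos(2*z)/2


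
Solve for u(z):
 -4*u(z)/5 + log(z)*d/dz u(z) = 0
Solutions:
 u(z) = C1*exp(4*li(z)/5)


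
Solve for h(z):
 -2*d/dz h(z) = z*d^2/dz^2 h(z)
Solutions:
 h(z) = C1 + C2/z


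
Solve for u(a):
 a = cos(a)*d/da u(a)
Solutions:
 u(a) = C1 + Integral(a/cos(a), a)


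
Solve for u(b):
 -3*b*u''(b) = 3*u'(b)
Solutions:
 u(b) = C1 + C2*log(b)


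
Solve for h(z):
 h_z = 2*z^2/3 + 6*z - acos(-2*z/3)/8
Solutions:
 h(z) = C1 + 2*z^3/9 + 3*z^2 - z*acos(-2*z/3)/8 - sqrt(9 - 4*z^2)/16


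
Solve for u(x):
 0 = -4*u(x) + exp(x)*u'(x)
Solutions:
 u(x) = C1*exp(-4*exp(-x))


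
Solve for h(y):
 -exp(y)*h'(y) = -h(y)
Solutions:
 h(y) = C1*exp(-exp(-y))


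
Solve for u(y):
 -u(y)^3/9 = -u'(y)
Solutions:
 u(y) = -3*sqrt(2)*sqrt(-1/(C1 + y))/2
 u(y) = 3*sqrt(2)*sqrt(-1/(C1 + y))/2


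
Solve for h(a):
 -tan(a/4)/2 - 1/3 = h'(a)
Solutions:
 h(a) = C1 - a/3 + 2*log(cos(a/4))


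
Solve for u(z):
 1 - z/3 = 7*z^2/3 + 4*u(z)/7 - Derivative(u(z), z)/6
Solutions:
 u(z) = C1*exp(24*z/7) - 49*z^2/12 - 427*z/144 + 3059/3456


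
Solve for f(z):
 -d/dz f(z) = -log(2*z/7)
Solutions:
 f(z) = C1 + z*log(z) + z*log(2/7) - z


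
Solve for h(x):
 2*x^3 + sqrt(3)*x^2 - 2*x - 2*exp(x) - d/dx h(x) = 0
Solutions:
 h(x) = C1 + x^4/2 + sqrt(3)*x^3/3 - x^2 - 2*exp(x)


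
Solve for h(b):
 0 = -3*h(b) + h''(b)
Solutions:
 h(b) = C1*exp(-sqrt(3)*b) + C2*exp(sqrt(3)*b)


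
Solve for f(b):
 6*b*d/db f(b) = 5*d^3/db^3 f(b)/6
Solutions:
 f(b) = C1 + Integral(C2*airyai(30^(2/3)*b/5) + C3*airybi(30^(2/3)*b/5), b)


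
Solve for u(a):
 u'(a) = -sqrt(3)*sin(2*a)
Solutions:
 u(a) = C1 + sqrt(3)*cos(2*a)/2


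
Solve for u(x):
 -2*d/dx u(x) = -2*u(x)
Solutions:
 u(x) = C1*exp(x)


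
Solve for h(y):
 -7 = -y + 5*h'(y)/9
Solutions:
 h(y) = C1 + 9*y^2/10 - 63*y/5


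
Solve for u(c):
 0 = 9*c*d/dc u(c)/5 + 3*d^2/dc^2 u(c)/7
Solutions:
 u(c) = C1 + C2*erf(sqrt(210)*c/10)


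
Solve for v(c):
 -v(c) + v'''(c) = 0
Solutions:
 v(c) = C3*exp(c) + (C1*sin(sqrt(3)*c/2) + C2*cos(sqrt(3)*c/2))*exp(-c/2)


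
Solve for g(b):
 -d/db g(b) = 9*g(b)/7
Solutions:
 g(b) = C1*exp(-9*b/7)


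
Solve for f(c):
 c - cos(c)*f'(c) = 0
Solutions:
 f(c) = C1 + Integral(c/cos(c), c)


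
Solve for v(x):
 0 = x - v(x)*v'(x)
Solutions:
 v(x) = -sqrt(C1 + x^2)
 v(x) = sqrt(C1 + x^2)


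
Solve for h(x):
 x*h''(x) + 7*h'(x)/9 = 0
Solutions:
 h(x) = C1 + C2*x^(2/9)


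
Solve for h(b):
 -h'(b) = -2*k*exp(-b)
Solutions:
 h(b) = C1 - 2*k*exp(-b)


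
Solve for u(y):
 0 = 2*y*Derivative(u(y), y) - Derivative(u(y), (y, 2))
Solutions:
 u(y) = C1 + C2*erfi(y)


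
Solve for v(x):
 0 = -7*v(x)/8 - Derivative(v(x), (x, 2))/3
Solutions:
 v(x) = C1*sin(sqrt(42)*x/4) + C2*cos(sqrt(42)*x/4)


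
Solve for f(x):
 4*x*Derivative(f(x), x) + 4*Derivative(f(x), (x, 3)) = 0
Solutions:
 f(x) = C1 + Integral(C2*airyai(-x) + C3*airybi(-x), x)


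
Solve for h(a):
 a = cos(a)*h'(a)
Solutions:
 h(a) = C1 + Integral(a/cos(a), a)


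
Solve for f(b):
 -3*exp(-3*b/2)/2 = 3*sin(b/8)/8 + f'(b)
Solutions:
 f(b) = C1 + 3*cos(b/8) + exp(-3*b/2)


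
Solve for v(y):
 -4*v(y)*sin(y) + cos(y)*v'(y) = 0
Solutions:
 v(y) = C1/cos(y)^4


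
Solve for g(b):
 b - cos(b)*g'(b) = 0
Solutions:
 g(b) = C1 + Integral(b/cos(b), b)


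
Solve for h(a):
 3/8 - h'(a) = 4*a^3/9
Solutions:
 h(a) = C1 - a^4/9 + 3*a/8


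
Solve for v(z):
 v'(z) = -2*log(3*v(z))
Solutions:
 Integral(1/(log(_y) + log(3)), (_y, v(z)))/2 = C1 - z


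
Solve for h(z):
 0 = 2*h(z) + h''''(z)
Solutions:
 h(z) = (C1*sin(2^(3/4)*z/2) + C2*cos(2^(3/4)*z/2))*exp(-2^(3/4)*z/2) + (C3*sin(2^(3/4)*z/2) + C4*cos(2^(3/4)*z/2))*exp(2^(3/4)*z/2)


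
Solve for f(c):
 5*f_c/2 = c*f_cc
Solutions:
 f(c) = C1 + C2*c^(7/2)


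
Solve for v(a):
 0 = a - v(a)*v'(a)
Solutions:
 v(a) = -sqrt(C1 + a^2)
 v(a) = sqrt(C1 + a^2)


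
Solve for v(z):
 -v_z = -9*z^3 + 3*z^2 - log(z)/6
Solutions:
 v(z) = C1 + 9*z^4/4 - z^3 + z*log(z)/6 - z/6


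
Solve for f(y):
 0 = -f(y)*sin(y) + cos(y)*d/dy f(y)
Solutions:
 f(y) = C1/cos(y)


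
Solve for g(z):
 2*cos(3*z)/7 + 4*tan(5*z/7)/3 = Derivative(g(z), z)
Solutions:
 g(z) = C1 - 28*log(cos(5*z/7))/15 + 2*sin(3*z)/21


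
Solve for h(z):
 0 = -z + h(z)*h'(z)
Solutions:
 h(z) = -sqrt(C1 + z^2)
 h(z) = sqrt(C1 + z^2)


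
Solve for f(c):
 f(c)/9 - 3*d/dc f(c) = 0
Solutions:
 f(c) = C1*exp(c/27)


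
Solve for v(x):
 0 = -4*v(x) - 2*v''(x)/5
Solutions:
 v(x) = C1*sin(sqrt(10)*x) + C2*cos(sqrt(10)*x)


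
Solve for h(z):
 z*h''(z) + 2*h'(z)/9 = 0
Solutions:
 h(z) = C1 + C2*z^(7/9)


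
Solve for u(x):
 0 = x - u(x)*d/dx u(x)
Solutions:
 u(x) = -sqrt(C1 + x^2)
 u(x) = sqrt(C1 + x^2)


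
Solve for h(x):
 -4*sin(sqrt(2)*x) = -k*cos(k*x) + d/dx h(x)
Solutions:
 h(x) = C1 + sin(k*x) + 2*sqrt(2)*cos(sqrt(2)*x)


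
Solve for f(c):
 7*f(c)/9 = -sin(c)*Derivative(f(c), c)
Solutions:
 f(c) = C1*(cos(c) + 1)^(7/18)/(cos(c) - 1)^(7/18)


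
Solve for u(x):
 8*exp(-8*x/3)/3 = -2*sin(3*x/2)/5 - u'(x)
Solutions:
 u(x) = C1 + 4*cos(3*x/2)/15 + exp(-8*x/3)


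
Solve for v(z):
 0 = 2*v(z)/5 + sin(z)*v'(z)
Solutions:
 v(z) = C1*(cos(z) + 1)^(1/5)/(cos(z) - 1)^(1/5)


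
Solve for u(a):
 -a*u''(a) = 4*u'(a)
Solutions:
 u(a) = C1 + C2/a^3


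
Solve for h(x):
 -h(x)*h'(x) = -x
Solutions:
 h(x) = -sqrt(C1 + x^2)
 h(x) = sqrt(C1 + x^2)


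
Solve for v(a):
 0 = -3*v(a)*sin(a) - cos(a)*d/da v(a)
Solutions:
 v(a) = C1*cos(a)^3


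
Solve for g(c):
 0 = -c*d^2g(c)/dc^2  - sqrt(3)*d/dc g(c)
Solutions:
 g(c) = C1 + C2*c^(1 - sqrt(3))


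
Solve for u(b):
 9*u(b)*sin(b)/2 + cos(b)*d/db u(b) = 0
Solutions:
 u(b) = C1*cos(b)^(9/2)


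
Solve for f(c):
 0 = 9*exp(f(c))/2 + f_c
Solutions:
 f(c) = log(1/(C1 + 9*c)) + log(2)


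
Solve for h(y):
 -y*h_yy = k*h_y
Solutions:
 h(y) = C1 + y^(1 - re(k))*(C2*sin(log(y)*Abs(im(k))) + C3*cos(log(y)*im(k)))


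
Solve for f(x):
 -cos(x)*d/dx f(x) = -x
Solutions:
 f(x) = C1 + Integral(x/cos(x), x)


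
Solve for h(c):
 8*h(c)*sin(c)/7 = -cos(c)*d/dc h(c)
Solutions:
 h(c) = C1*cos(c)^(8/7)


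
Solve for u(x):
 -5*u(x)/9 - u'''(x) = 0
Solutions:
 u(x) = C3*exp(-15^(1/3)*x/3) + (C1*sin(3^(5/6)*5^(1/3)*x/6) + C2*cos(3^(5/6)*5^(1/3)*x/6))*exp(15^(1/3)*x/6)


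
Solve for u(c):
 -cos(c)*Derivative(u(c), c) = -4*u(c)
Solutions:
 u(c) = C1*(sin(c)^2 + 2*sin(c) + 1)/(sin(c)^2 - 2*sin(c) + 1)


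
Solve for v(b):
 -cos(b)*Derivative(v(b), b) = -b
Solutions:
 v(b) = C1 + Integral(b/cos(b), b)


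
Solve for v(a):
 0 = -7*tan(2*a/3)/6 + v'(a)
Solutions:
 v(a) = C1 - 7*log(cos(2*a/3))/4


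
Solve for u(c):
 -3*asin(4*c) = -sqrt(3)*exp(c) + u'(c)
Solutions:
 u(c) = C1 - 3*c*asin(4*c) - 3*sqrt(1 - 16*c^2)/4 + sqrt(3)*exp(c)


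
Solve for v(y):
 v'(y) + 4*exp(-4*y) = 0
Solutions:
 v(y) = C1 + exp(-4*y)


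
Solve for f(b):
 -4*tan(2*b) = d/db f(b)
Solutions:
 f(b) = C1 + 2*log(cos(2*b))


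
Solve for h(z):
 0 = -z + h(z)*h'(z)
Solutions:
 h(z) = -sqrt(C1 + z^2)
 h(z) = sqrt(C1 + z^2)


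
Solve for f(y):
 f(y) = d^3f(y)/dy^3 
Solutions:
 f(y) = C3*exp(y) + (C1*sin(sqrt(3)*y/2) + C2*cos(sqrt(3)*y/2))*exp(-y/2)


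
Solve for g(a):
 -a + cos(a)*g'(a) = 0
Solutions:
 g(a) = C1 + Integral(a/cos(a), a)


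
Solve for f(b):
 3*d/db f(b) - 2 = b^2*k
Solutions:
 f(b) = C1 + b^3*k/9 + 2*b/3


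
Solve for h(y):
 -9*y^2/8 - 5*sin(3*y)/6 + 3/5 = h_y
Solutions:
 h(y) = C1 - 3*y^3/8 + 3*y/5 + 5*cos(3*y)/18


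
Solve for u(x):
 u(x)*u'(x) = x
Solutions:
 u(x) = -sqrt(C1 + x^2)
 u(x) = sqrt(C1 + x^2)


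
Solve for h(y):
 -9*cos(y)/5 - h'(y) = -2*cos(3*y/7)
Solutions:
 h(y) = C1 + 14*sin(3*y/7)/3 - 9*sin(y)/5


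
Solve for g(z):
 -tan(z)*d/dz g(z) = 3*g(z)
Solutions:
 g(z) = C1/sin(z)^3


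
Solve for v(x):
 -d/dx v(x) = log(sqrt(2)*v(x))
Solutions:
 2*Integral(1/(2*log(_y) + log(2)), (_y, v(x))) = C1 - x


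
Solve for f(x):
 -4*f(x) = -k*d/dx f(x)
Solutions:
 f(x) = C1*exp(4*x/k)


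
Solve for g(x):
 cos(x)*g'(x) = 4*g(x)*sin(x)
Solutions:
 g(x) = C1/cos(x)^4


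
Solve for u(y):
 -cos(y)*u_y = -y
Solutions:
 u(y) = C1 + Integral(y/cos(y), y)


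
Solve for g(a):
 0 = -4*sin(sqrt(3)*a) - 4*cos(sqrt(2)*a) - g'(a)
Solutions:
 g(a) = C1 - 2*sqrt(2)*sin(sqrt(2)*a) + 4*sqrt(3)*cos(sqrt(3)*a)/3


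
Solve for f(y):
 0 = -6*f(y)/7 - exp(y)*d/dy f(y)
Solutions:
 f(y) = C1*exp(6*exp(-y)/7)


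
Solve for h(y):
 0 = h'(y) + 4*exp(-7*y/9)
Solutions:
 h(y) = C1 + 36*exp(-7*y/9)/7


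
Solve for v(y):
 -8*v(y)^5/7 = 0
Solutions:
 v(y) = 0


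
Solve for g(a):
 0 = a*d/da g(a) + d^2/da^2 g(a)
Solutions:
 g(a) = C1 + C2*erf(sqrt(2)*a/2)


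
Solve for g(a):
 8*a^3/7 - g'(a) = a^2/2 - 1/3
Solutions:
 g(a) = C1 + 2*a^4/7 - a^3/6 + a/3


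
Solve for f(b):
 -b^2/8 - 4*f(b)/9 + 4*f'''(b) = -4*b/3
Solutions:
 f(b) = C3*exp(3^(1/3)*b/3) - 9*b^2/32 + 3*b + (C1*sin(3^(5/6)*b/6) + C2*cos(3^(5/6)*b/6))*exp(-3^(1/3)*b/6)


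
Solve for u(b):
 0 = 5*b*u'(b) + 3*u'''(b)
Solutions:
 u(b) = C1 + Integral(C2*airyai(-3^(2/3)*5^(1/3)*b/3) + C3*airybi(-3^(2/3)*5^(1/3)*b/3), b)


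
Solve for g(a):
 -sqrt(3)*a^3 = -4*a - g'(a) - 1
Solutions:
 g(a) = C1 + sqrt(3)*a^4/4 - 2*a^2 - a


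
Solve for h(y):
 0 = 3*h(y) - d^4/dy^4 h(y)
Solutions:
 h(y) = C1*exp(-3^(1/4)*y) + C2*exp(3^(1/4)*y) + C3*sin(3^(1/4)*y) + C4*cos(3^(1/4)*y)


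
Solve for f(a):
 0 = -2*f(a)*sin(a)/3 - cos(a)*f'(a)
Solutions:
 f(a) = C1*cos(a)^(2/3)


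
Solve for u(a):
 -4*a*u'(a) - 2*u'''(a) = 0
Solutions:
 u(a) = C1 + Integral(C2*airyai(-2^(1/3)*a) + C3*airybi(-2^(1/3)*a), a)


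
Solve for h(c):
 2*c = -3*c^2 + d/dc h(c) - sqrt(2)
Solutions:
 h(c) = C1 + c^3 + c^2 + sqrt(2)*c


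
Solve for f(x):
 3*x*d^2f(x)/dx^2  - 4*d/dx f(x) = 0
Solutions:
 f(x) = C1 + C2*x^(7/3)


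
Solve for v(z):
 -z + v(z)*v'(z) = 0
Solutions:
 v(z) = -sqrt(C1 + z^2)
 v(z) = sqrt(C1 + z^2)


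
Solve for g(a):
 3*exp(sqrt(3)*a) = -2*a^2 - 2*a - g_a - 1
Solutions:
 g(a) = C1 - 2*a^3/3 - a^2 - a - sqrt(3)*exp(sqrt(3)*a)


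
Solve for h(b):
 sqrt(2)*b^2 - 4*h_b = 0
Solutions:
 h(b) = C1 + sqrt(2)*b^3/12


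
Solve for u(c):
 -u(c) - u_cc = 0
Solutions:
 u(c) = C1*sin(c) + C2*cos(c)


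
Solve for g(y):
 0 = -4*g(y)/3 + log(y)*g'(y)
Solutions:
 g(y) = C1*exp(4*li(y)/3)


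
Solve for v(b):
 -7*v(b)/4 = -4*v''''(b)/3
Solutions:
 v(b) = C1*exp(-21^(1/4)*b/2) + C2*exp(21^(1/4)*b/2) + C3*sin(21^(1/4)*b/2) + C4*cos(21^(1/4)*b/2)


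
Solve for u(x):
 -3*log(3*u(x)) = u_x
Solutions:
 Integral(1/(log(_y) + log(3)), (_y, u(x)))/3 = C1 - x


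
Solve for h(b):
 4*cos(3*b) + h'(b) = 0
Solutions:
 h(b) = C1 - 4*sin(3*b)/3


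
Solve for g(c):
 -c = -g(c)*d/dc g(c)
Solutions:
 g(c) = -sqrt(C1 + c^2)
 g(c) = sqrt(C1 + c^2)


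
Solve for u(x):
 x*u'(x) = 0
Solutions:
 u(x) = C1


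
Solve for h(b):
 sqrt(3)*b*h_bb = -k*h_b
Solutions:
 h(b) = C1 + b^(-sqrt(3)*re(k)/3 + 1)*(C2*sin(sqrt(3)*log(b)*Abs(im(k))/3) + C3*cos(sqrt(3)*log(b)*im(k)/3))


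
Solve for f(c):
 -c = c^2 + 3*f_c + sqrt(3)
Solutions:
 f(c) = C1 - c^3/9 - c^2/6 - sqrt(3)*c/3


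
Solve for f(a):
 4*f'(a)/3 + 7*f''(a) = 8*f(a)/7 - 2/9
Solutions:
 f(a) = C1*exp(2*a*(-1 + sqrt(19))/21) + C2*exp(-2*a*(1 + sqrt(19))/21) + 7/36


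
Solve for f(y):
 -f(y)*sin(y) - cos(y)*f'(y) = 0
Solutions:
 f(y) = C1*cos(y)


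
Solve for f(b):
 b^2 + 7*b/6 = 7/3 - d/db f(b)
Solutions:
 f(b) = C1 - b^3/3 - 7*b^2/12 + 7*b/3


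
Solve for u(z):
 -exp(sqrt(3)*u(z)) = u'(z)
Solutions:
 u(z) = sqrt(3)*(2*log(1/(C1 + z)) - log(3))/6


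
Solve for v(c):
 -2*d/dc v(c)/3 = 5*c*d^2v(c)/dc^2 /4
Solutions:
 v(c) = C1 + C2*c^(7/15)


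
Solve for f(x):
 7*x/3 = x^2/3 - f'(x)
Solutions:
 f(x) = C1 + x^3/9 - 7*x^2/6


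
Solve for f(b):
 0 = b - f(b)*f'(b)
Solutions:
 f(b) = -sqrt(C1 + b^2)
 f(b) = sqrt(C1 + b^2)


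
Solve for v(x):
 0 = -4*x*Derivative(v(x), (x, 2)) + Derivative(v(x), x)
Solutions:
 v(x) = C1 + C2*x^(5/4)


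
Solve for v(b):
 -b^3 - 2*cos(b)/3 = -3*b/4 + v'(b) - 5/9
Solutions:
 v(b) = C1 - b^4/4 + 3*b^2/8 + 5*b/9 - 2*sin(b)/3


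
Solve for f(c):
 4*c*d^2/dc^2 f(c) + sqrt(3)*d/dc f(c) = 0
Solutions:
 f(c) = C1 + C2*c^(1 - sqrt(3)/4)


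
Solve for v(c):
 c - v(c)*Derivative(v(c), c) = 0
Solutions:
 v(c) = -sqrt(C1 + c^2)
 v(c) = sqrt(C1 + c^2)


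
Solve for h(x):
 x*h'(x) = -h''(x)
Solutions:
 h(x) = C1 + C2*erf(sqrt(2)*x/2)


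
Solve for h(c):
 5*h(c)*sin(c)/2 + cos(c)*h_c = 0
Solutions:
 h(c) = C1*cos(c)^(5/2)


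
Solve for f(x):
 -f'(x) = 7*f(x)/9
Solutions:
 f(x) = C1*exp(-7*x/9)


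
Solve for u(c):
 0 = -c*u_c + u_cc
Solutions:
 u(c) = C1 + C2*erfi(sqrt(2)*c/2)


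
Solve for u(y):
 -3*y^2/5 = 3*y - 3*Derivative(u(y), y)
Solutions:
 u(y) = C1 + y^3/15 + y^2/2


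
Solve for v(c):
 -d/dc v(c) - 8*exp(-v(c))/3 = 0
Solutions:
 v(c) = log(C1 - 8*c/3)


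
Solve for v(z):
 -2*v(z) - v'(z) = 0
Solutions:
 v(z) = C1*exp(-2*z)


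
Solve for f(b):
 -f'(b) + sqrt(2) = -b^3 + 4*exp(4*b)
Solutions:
 f(b) = C1 + b^4/4 + sqrt(2)*b - exp(4*b)


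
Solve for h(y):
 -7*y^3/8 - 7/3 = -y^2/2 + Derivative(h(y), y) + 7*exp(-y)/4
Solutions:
 h(y) = C1 - 7*y^4/32 + y^3/6 - 7*y/3 + 7*exp(-y)/4


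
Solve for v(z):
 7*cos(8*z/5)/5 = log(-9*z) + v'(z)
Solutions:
 v(z) = C1 - z*log(-z) - 2*z*log(3) + z + 7*sin(8*z/5)/8


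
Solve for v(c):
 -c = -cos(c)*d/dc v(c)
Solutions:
 v(c) = C1 + Integral(c/cos(c), c)


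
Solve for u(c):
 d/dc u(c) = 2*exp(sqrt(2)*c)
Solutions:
 u(c) = C1 + sqrt(2)*exp(sqrt(2)*c)


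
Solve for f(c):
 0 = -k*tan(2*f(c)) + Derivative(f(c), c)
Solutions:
 f(c) = -asin(C1*exp(2*c*k))/2 + pi/2
 f(c) = asin(C1*exp(2*c*k))/2


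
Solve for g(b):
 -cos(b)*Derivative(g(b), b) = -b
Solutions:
 g(b) = C1 + Integral(b/cos(b), b)


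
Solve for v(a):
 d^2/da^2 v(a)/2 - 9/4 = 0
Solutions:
 v(a) = C1 + C2*a + 9*a^2/4


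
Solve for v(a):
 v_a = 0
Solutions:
 v(a) = C1


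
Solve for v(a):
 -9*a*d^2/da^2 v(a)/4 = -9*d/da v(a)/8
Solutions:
 v(a) = C1 + C2*a^(3/2)


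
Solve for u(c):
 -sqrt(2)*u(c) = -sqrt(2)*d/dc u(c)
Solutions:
 u(c) = C1*exp(c)


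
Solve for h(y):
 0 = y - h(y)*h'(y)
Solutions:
 h(y) = -sqrt(C1 + y^2)
 h(y) = sqrt(C1 + y^2)


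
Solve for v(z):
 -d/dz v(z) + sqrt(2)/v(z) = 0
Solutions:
 v(z) = -sqrt(C1 + 2*sqrt(2)*z)
 v(z) = sqrt(C1 + 2*sqrt(2)*z)


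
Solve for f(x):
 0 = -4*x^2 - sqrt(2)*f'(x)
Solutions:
 f(x) = C1 - 2*sqrt(2)*x^3/3


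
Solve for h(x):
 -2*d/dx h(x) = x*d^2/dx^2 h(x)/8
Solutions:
 h(x) = C1 + C2/x^15


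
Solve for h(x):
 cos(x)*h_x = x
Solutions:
 h(x) = C1 + Integral(x/cos(x), x)


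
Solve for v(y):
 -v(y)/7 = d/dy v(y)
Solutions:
 v(y) = C1*exp(-y/7)


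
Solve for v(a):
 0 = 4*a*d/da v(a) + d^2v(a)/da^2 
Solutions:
 v(a) = C1 + C2*erf(sqrt(2)*a)


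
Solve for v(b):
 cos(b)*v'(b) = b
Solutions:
 v(b) = C1 + Integral(b/cos(b), b)


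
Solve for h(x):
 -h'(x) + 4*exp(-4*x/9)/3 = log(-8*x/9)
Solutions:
 h(x) = C1 - x*log(-x) + x*(-3*log(2) + 1 + 2*log(3)) - 3*exp(-4*x/9)


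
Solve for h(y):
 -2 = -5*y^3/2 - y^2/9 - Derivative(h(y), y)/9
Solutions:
 h(y) = C1 - 45*y^4/8 - y^3/3 + 18*y


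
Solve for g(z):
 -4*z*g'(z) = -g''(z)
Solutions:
 g(z) = C1 + C2*erfi(sqrt(2)*z)


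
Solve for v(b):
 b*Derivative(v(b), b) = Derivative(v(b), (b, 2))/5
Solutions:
 v(b) = C1 + C2*erfi(sqrt(10)*b/2)


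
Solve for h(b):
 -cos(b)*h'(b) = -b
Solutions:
 h(b) = C1 + Integral(b/cos(b), b)


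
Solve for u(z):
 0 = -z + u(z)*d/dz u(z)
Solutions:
 u(z) = -sqrt(C1 + z^2)
 u(z) = sqrt(C1 + z^2)


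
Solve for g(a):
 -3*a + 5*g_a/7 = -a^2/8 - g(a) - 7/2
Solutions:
 g(a) = C1*exp(-7*a/5) - a^2/8 + 89*a/28 - 1131/196


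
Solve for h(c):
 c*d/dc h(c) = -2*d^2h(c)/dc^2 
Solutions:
 h(c) = C1 + C2*erf(c/2)


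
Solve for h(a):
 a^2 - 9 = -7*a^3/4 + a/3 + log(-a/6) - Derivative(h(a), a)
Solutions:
 h(a) = C1 - 7*a^4/16 - a^3/3 + a^2/6 + a*log(-a) + a*(8 - log(6))


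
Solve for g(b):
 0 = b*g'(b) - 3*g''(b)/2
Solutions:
 g(b) = C1 + C2*erfi(sqrt(3)*b/3)


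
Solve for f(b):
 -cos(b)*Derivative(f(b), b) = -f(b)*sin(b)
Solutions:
 f(b) = C1/cos(b)


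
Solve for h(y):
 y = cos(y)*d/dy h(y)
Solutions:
 h(y) = C1 + Integral(y/cos(y), y)


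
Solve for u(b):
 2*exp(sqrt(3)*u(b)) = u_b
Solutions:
 u(b) = sqrt(3)*(2*log(-1/(C1 + 2*b)) - log(3))/6


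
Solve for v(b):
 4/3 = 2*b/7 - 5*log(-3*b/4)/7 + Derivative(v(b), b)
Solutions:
 v(b) = C1 - b^2/7 + 5*b*log(-b)/7 + b*(-30*log(2) + 13 + 15*log(3))/21


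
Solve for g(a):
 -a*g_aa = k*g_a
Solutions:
 g(a) = C1 + a^(1 - re(k))*(C2*sin(log(a)*Abs(im(k))) + C3*cos(log(a)*im(k)))


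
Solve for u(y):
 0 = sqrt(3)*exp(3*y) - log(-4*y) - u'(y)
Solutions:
 u(y) = C1 - y*log(-y) + y*(1 - 2*log(2)) + sqrt(3)*exp(3*y)/3


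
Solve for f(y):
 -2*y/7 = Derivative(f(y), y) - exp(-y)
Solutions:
 f(y) = C1 - y^2/7 - exp(-y)


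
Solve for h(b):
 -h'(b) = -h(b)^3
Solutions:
 h(b) = -sqrt(2)*sqrt(-1/(C1 + b))/2
 h(b) = sqrt(2)*sqrt(-1/(C1 + b))/2


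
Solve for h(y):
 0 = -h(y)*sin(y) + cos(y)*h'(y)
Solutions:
 h(y) = C1/cos(y)


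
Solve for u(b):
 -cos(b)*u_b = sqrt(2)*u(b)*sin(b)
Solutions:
 u(b) = C1*cos(b)^(sqrt(2))


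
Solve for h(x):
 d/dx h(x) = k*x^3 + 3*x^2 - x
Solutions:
 h(x) = C1 + k*x^4/4 + x^3 - x^2/2


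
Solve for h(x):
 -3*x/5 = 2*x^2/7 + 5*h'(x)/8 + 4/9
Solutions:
 h(x) = C1 - 16*x^3/105 - 12*x^2/25 - 32*x/45


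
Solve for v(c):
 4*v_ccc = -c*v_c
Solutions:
 v(c) = C1 + Integral(C2*airyai(-2^(1/3)*c/2) + C3*airybi(-2^(1/3)*c/2), c)


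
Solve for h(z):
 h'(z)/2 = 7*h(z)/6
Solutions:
 h(z) = C1*exp(7*z/3)


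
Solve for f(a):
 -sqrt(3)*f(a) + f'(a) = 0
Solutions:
 f(a) = C1*exp(sqrt(3)*a)


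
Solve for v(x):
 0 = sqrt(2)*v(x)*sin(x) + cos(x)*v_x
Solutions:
 v(x) = C1*cos(x)^(sqrt(2))


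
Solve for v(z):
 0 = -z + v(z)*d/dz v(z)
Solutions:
 v(z) = -sqrt(C1 + z^2)
 v(z) = sqrt(C1 + z^2)


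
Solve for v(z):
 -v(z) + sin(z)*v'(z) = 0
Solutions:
 v(z) = C1*sqrt(cos(z) - 1)/sqrt(cos(z) + 1)


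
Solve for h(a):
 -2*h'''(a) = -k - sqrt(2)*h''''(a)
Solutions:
 h(a) = C1 + C2*a + C3*a^2 + C4*exp(sqrt(2)*a) + a^3*k/12


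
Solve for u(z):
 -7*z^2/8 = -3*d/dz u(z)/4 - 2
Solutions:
 u(z) = C1 + 7*z^3/18 - 8*z/3


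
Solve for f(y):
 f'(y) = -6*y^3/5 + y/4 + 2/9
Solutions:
 f(y) = C1 - 3*y^4/10 + y^2/8 + 2*y/9


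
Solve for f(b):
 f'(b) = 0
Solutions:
 f(b) = C1


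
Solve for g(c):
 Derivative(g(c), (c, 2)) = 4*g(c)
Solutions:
 g(c) = C1*exp(-2*c) + C2*exp(2*c)


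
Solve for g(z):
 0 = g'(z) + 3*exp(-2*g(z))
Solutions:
 g(z) = log(-sqrt(C1 - 6*z))
 g(z) = log(C1 - 6*z)/2


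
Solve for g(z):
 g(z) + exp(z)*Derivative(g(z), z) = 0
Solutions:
 g(z) = C1*exp(exp(-z))


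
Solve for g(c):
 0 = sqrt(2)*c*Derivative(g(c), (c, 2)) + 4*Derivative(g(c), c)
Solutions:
 g(c) = C1 + C2*c^(1 - 2*sqrt(2))


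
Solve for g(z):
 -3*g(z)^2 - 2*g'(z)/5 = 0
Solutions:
 g(z) = 2/(C1 + 15*z)


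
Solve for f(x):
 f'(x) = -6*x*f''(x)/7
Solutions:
 f(x) = C1 + C2/x^(1/6)


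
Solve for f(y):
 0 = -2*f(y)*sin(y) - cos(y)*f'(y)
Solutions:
 f(y) = C1*cos(y)^2


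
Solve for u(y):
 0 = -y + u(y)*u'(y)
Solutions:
 u(y) = -sqrt(C1 + y^2)
 u(y) = sqrt(C1 + y^2)


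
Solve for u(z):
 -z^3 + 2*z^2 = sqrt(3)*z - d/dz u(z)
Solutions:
 u(z) = C1 + z^4/4 - 2*z^3/3 + sqrt(3)*z^2/2


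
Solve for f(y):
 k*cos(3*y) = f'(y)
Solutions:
 f(y) = C1 + k*sin(3*y)/3


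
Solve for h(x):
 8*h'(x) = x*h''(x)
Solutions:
 h(x) = C1 + C2*x^9


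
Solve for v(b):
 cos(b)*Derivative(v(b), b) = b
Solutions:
 v(b) = C1 + Integral(b/cos(b), b)


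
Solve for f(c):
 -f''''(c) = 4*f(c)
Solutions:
 f(c) = (C1*sin(c) + C2*cos(c))*exp(-c) + (C3*sin(c) + C4*cos(c))*exp(c)


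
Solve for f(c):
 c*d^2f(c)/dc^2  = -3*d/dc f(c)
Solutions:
 f(c) = C1 + C2/c^2


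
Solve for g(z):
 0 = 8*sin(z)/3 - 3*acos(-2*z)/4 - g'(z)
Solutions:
 g(z) = C1 - 3*z*acos(-2*z)/4 - 3*sqrt(1 - 4*z^2)/8 - 8*cos(z)/3


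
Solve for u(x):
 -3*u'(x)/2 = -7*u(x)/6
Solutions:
 u(x) = C1*exp(7*x/9)


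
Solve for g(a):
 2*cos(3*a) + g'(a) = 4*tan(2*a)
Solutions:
 g(a) = C1 - 2*log(cos(2*a)) - 2*sin(3*a)/3


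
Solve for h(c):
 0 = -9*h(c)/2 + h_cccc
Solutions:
 h(c) = C1*exp(-2^(3/4)*sqrt(3)*c/2) + C2*exp(2^(3/4)*sqrt(3)*c/2) + C3*sin(2^(3/4)*sqrt(3)*c/2) + C4*cos(2^(3/4)*sqrt(3)*c/2)


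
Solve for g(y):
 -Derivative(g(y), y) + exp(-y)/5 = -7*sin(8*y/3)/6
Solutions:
 g(y) = C1 - 7*cos(8*y/3)/16 - exp(-y)/5


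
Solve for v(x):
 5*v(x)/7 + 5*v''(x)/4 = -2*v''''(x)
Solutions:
 v(x) = (C1*sin(14^(3/4)*5^(1/4)*x*cos(atan(sqrt(3255)/35)/2)/14) + C2*cos(14^(3/4)*5^(1/4)*x*cos(atan(sqrt(3255)/35)/2)/14))*exp(-14^(3/4)*5^(1/4)*x*sin(atan(sqrt(3255)/35)/2)/14) + (C3*sin(14^(3/4)*5^(1/4)*x*cos(atan(sqrt(3255)/35)/2)/14) + C4*cos(14^(3/4)*5^(1/4)*x*cos(atan(sqrt(3255)/35)/2)/14))*exp(14^(3/4)*5^(1/4)*x*sin(atan(sqrt(3255)/35)/2)/14)


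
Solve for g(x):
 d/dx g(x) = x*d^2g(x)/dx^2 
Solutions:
 g(x) = C1 + C2*x^2


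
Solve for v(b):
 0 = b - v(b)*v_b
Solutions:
 v(b) = -sqrt(C1 + b^2)
 v(b) = sqrt(C1 + b^2)


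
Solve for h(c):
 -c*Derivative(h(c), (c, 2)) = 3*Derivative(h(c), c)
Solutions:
 h(c) = C1 + C2/c^2


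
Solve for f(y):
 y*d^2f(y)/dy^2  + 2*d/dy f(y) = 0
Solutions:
 f(y) = C1 + C2/y


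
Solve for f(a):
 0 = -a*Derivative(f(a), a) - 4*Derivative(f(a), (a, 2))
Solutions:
 f(a) = C1 + C2*erf(sqrt(2)*a/4)


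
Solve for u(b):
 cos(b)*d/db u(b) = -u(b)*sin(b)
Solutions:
 u(b) = C1*cos(b)


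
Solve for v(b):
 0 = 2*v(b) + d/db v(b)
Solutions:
 v(b) = C1*exp(-2*b)


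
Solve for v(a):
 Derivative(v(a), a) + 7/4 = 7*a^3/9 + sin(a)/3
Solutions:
 v(a) = C1 + 7*a^4/36 - 7*a/4 - cos(a)/3


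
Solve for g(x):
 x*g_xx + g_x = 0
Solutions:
 g(x) = C1 + C2*log(x)


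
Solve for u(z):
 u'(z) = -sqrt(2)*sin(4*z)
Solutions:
 u(z) = C1 + sqrt(2)*cos(4*z)/4


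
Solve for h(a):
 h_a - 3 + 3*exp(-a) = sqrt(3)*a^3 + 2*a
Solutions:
 h(a) = C1 + sqrt(3)*a^4/4 + a^2 + 3*a + 3*exp(-a)


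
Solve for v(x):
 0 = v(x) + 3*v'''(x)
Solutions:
 v(x) = C3*exp(-3^(2/3)*x/3) + (C1*sin(3^(1/6)*x/2) + C2*cos(3^(1/6)*x/2))*exp(3^(2/3)*x/6)


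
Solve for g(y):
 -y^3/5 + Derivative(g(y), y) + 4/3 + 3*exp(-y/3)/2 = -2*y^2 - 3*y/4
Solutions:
 g(y) = C1 + y^4/20 - 2*y^3/3 - 3*y^2/8 - 4*y/3 + 9*exp(-y/3)/2


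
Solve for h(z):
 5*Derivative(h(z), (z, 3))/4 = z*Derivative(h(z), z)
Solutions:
 h(z) = C1 + Integral(C2*airyai(10^(2/3)*z/5) + C3*airybi(10^(2/3)*z/5), z)


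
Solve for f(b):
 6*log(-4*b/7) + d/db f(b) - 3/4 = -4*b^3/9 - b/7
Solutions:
 f(b) = C1 - b^4/9 - b^2/14 - 6*b*log(-b) + b*(-12*log(2) + 27/4 + 6*log(7))


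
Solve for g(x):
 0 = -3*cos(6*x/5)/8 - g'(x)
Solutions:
 g(x) = C1 - 5*sin(6*x/5)/16


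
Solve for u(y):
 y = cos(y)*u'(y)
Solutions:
 u(y) = C1 + Integral(y/cos(y), y)


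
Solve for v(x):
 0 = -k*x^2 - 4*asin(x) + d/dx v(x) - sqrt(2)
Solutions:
 v(x) = C1 + k*x^3/3 + 4*x*asin(x) + sqrt(2)*x + 4*sqrt(1 - x^2)


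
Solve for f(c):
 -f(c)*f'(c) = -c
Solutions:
 f(c) = -sqrt(C1 + c^2)
 f(c) = sqrt(C1 + c^2)


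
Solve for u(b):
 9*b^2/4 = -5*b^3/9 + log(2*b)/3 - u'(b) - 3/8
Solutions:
 u(b) = C1 - 5*b^4/36 - 3*b^3/4 + b*log(b)/3 - 17*b/24 + b*log(2)/3


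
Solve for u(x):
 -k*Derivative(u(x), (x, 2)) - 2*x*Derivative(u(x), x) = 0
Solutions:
 u(x) = C1 + C2*sqrt(k)*erf(x*sqrt(1/k))


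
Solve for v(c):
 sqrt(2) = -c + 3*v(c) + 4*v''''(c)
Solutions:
 v(c) = c/3 + (C1*sin(3^(1/4)*c/2) + C2*cos(3^(1/4)*c/2))*exp(-3^(1/4)*c/2) + (C3*sin(3^(1/4)*c/2) + C4*cos(3^(1/4)*c/2))*exp(3^(1/4)*c/2) + sqrt(2)/3


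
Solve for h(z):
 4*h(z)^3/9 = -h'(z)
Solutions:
 h(z) = -3*sqrt(2)*sqrt(-1/(C1 - 4*z))/2
 h(z) = 3*sqrt(2)*sqrt(-1/(C1 - 4*z))/2


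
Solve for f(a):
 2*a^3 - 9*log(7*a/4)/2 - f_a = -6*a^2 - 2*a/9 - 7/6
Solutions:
 f(a) = C1 + a^4/2 + 2*a^3 + a^2/9 - 9*a*log(a)/2 - 9*a*log(7)/2 + 17*a/3 + 9*a*log(2)


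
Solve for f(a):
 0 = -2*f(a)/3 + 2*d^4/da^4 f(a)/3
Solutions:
 f(a) = C1*exp(-a) + C2*exp(a) + C3*sin(a) + C4*cos(a)


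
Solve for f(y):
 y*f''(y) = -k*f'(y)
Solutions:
 f(y) = C1 + y^(1 - re(k))*(C2*sin(log(y)*Abs(im(k))) + C3*cos(log(y)*im(k)))


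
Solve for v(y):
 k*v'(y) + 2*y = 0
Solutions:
 v(y) = C1 - y^2/k


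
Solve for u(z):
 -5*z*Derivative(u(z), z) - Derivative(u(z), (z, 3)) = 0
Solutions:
 u(z) = C1 + Integral(C2*airyai(-5^(1/3)*z) + C3*airybi(-5^(1/3)*z), z)


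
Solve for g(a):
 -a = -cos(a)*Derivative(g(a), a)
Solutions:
 g(a) = C1 + Integral(a/cos(a), a)


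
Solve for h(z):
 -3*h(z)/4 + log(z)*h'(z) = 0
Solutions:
 h(z) = C1*exp(3*li(z)/4)


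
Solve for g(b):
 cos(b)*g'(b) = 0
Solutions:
 g(b) = C1


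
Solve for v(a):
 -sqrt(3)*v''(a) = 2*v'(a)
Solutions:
 v(a) = C1 + C2*exp(-2*sqrt(3)*a/3)


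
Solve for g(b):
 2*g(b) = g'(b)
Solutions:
 g(b) = C1*exp(2*b)


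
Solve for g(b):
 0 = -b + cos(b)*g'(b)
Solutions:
 g(b) = C1 + Integral(b/cos(b), b)


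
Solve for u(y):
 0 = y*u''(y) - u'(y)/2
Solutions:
 u(y) = C1 + C2*y^(3/2)


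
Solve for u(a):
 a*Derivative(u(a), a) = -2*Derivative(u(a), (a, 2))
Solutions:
 u(a) = C1 + C2*erf(a/2)


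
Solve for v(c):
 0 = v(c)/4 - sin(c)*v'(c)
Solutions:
 v(c) = C1*(cos(c) - 1)^(1/8)/(cos(c) + 1)^(1/8)


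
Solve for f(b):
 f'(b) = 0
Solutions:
 f(b) = C1


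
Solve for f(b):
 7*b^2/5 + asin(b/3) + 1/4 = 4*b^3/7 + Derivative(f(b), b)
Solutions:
 f(b) = C1 - b^4/7 + 7*b^3/15 + b*asin(b/3) + b/4 + sqrt(9 - b^2)


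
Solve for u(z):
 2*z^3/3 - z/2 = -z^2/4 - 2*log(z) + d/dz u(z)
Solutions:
 u(z) = C1 + z^4/6 + z^3/12 - z^2/4 + 2*z*log(z) - 2*z


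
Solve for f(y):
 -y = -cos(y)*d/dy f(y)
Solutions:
 f(y) = C1 + Integral(y/cos(y), y)


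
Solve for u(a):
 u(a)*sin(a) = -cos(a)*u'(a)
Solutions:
 u(a) = C1*cos(a)


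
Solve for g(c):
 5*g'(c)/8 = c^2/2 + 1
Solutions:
 g(c) = C1 + 4*c^3/15 + 8*c/5


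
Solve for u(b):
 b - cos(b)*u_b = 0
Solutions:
 u(b) = C1 + Integral(b/cos(b), b)


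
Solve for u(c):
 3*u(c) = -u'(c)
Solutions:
 u(c) = C1*exp(-3*c)


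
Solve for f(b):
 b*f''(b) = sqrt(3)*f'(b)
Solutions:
 f(b) = C1 + C2*b^(1 + sqrt(3))


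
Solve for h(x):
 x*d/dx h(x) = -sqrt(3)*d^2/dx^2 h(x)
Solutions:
 h(x) = C1 + C2*erf(sqrt(2)*3^(3/4)*x/6)


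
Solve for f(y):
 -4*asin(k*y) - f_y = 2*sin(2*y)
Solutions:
 f(y) = C1 - 4*Piecewise((y*asin(k*y) + sqrt(-k^2*y^2 + 1)/k, Ne(k, 0)), (0, True)) + cos(2*y)
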